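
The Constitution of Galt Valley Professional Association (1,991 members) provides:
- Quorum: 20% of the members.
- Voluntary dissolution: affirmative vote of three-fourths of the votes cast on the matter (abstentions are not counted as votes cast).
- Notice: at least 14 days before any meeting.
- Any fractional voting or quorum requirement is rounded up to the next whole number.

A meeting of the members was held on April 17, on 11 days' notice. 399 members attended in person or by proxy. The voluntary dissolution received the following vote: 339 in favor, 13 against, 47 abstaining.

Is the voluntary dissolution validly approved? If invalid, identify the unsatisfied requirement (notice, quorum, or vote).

Notice: 11 days given; 14 required. Not satisfied.
Quorum: 20% of 1,991 = 398.20, rounded up to 399; 399 present. Satisfied.
Vote: requires three-fourths of the votes cast (399 − 47 abstaining = 352); 3/4 of 352 = 264, so 264 needed; 339 in favor. Satisfied.

Invalid — notice requirement not satisfied.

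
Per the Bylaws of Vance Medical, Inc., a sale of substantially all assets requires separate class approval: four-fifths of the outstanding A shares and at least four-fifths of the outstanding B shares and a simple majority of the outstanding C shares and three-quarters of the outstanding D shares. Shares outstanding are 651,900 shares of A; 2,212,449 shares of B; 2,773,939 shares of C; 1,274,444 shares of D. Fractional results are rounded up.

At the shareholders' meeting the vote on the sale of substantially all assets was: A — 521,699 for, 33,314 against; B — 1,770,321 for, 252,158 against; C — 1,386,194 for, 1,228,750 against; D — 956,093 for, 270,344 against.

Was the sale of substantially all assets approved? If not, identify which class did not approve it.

Not approved — the C shares did not give the required vote.

A: 4/5 of 651900 = 521520; 521,520 required, 521,699 in favor — approved.
B: 4/5 of 2212449 = 1769959.20, rounded up to 1769960; 1,769,960 required, 1,770,321 in favor — approved.
C: a majority of 2773939 is 1386970; 1,386,970 required, 1,386,194 in favor — not approved.
D: 3/4 of 1274444 = 955833; 955,833 required, 956,093 in favor — approved.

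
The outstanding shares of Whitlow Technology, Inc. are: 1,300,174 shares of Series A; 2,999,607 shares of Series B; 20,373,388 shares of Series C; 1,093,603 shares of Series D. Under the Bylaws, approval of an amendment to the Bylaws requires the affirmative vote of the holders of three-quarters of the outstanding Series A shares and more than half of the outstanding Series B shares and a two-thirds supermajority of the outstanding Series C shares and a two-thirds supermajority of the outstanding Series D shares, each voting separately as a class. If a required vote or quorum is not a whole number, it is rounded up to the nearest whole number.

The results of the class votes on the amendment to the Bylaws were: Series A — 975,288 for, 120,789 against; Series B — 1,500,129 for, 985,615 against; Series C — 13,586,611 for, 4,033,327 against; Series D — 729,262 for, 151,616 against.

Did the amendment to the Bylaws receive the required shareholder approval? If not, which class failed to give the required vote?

Approved — every class gave the required vote.

Series A: 3/4 of 1300174 = 975130.50, rounded up to 975131; 975,131 required, 975,288 in favor — approved.
Series B: a majority of 2999607 is 1499804; 1,499,804 required, 1,500,129 in favor — approved.
Series C: 2/3 of 20373388 = 13582258.67, rounded up to 13582259; 13,582,259 required, 13,586,611 in favor — approved.
Series D: 2/3 of 1093603 = 729068.67, rounded up to 729069; 729,069 required, 729,262 in favor — approved.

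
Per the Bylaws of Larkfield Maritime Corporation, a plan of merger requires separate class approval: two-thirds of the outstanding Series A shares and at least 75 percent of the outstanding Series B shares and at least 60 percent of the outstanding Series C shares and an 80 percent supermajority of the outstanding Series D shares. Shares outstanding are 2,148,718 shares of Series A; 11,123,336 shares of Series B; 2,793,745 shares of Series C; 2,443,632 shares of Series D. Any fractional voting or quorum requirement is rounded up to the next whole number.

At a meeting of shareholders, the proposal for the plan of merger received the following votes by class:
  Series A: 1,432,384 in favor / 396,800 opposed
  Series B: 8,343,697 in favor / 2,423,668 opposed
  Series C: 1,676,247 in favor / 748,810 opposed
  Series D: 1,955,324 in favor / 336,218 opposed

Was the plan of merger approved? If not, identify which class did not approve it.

Not approved — the Series A shares did not give the required vote.

Series A: 2/3 of 2148718 = 1432478.67, rounded up to 1432479; 1,432,479 required, 1,432,384 in favor — not approved.
Series B: 3/4 of 11123336 = 8342502; 8,342,502 required, 8,343,697 in favor — approved.
Series C: 3/5 of 2793745 = 1676247; 1,676,247 required, 1,676,247 in favor — approved.
Series D: 4/5 of 2443632 = 1954905.60, rounded up to 1954906; 1,954,906 required, 1,955,324 in favor — approved.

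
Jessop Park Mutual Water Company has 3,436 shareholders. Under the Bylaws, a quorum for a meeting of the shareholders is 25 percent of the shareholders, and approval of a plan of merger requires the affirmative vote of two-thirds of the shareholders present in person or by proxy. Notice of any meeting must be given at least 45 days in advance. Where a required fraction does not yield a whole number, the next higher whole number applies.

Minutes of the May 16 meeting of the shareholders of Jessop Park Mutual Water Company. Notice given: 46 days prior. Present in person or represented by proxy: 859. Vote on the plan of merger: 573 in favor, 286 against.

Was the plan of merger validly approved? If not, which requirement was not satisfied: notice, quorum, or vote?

Notice: 46 days given; 45 required. Satisfied.
Quorum: 25% of 3,436 = 859; 859 present. Satisfied.
Vote: requires two-thirds of those present (859); 2/3 of 859 = 572.67, rounded up to 573, so 573 needed; 573 in favor. Satisfied.

Valid — all requirements satisfied.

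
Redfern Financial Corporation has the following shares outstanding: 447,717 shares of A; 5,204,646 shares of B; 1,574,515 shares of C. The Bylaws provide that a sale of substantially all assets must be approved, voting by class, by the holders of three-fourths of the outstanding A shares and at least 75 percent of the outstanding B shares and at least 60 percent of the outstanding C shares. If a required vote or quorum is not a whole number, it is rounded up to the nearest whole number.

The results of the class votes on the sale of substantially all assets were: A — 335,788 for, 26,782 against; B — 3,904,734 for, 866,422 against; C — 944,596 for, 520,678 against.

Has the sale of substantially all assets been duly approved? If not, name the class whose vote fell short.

Not approved — the C shares did not give the required vote.

A: 3/4 of 447717 = 335787.75, rounded up to 335788; 335,788 required, 335,788 in favor — approved.
B: 3/4 of 5204646 = 3903484.50, rounded up to 3903485; 3,903,485 required, 3,904,734 in favor — approved.
C: 3/5 of 1574515 = 944709; 944,709 required, 944,596 in favor — not approved.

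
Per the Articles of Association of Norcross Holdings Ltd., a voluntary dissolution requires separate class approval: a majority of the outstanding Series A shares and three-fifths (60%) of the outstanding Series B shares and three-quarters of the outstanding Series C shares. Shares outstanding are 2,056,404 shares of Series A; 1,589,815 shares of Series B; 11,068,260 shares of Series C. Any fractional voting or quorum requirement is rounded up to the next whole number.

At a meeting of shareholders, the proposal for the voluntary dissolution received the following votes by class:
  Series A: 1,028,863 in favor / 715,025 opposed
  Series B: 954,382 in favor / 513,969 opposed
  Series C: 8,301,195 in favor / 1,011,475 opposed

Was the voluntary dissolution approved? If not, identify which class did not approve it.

Approved — every class gave the required vote.

Series A: a majority of 2056404 is 1028203; 1,028,203 required, 1,028,863 in favor — approved.
Series B: 3/5 of 1589815 = 953889; 953,889 required, 954,382 in favor — approved.
Series C: 3/4 of 11068260 = 8301195; 8,301,195 required, 8,301,195 in favor — approved.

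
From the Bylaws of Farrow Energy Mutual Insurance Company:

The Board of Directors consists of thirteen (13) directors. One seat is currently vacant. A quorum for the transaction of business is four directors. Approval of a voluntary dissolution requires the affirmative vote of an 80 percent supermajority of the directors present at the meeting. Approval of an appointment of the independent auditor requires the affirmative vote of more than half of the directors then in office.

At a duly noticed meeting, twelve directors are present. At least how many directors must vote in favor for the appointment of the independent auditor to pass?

The appointment of the independent auditor requires a majority of the directors then in office (12).
A majority of 12 is 7.

7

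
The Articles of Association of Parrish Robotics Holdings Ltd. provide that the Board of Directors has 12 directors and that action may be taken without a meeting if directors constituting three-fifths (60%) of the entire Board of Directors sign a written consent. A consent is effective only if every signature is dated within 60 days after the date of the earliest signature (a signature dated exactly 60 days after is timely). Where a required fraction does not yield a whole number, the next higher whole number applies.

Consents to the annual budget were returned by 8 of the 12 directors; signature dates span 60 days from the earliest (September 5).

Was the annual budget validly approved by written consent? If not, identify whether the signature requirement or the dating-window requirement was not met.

Effective — both the signature and dating-window requirements are satisfied.

Signatures required: three-fifths (60%) of 12 — 3/5 of 12 = 7.20, rounded up to 8, so 8 needed; 8 signed. Sufficient.
Dating window: the latest signature is 60 days after the earliest; the limit is 60 days. Within the window.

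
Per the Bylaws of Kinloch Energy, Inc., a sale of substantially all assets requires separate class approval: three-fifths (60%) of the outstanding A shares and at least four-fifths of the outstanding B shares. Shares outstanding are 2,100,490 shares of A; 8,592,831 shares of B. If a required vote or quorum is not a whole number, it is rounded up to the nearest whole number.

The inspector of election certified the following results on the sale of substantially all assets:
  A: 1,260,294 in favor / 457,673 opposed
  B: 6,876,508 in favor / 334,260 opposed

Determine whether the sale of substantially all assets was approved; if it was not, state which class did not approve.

Approved — every class gave the required vote.

A: 3/5 of 2100490 = 1260294; 1,260,294 required, 1,260,294 in favor — approved.
B: 4/5 of 8592831 = 6874264.80, rounded up to 6874265; 6,874,265 required, 6,876,508 in favor — approved.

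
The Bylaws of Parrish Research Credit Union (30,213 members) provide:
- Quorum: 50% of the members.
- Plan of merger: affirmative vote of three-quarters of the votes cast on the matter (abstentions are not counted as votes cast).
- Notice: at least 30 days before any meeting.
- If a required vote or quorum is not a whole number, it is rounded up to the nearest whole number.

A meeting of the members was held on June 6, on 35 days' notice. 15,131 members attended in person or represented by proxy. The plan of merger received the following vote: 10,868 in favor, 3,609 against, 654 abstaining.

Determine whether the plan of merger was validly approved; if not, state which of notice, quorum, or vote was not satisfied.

Notice: 35 days given; 30 required. Satisfied.
Quorum: 50% of 30,213 = 15,106.50, rounded up to 15,107; 15,131 present. Satisfied.
Vote: requires three-fourths of the votes cast (15,131 − 654 abstaining = 14,477); 3/4 of 14477 = 10857.75, rounded up to 10858, so 10,858 needed; 10,868 in favor. Satisfied.

Valid — all requirements satisfied.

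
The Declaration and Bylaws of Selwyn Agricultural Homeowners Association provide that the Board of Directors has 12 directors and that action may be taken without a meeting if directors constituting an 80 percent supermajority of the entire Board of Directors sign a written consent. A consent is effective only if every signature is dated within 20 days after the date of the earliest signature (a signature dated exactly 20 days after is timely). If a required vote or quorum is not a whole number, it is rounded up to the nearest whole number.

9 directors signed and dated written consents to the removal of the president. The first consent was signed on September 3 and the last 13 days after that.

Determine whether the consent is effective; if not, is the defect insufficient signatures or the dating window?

Signatures required: an 80 percent supermajority of 12 — 4/5 of 12 = 9.60, rounded up to 10, so 10 needed; 9 signed. Insufficient.
Dating window: the latest signature is 13 days after the earliest; the limit is 20 days. Within the window.

Not effective — insufficient signatures.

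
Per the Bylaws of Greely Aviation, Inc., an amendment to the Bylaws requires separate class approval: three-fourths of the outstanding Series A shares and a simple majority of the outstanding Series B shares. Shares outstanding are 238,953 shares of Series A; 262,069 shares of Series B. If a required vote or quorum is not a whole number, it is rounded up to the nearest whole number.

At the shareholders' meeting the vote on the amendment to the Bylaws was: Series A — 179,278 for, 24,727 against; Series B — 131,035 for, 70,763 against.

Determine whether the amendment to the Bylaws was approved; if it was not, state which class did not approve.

Approved — every class gave the required vote.

Series A: 3/4 of 238953 = 179214.75, rounded up to 179215; 179,215 required, 179,278 in favor — approved.
Series B: a majority of 262069 is 131035; 131,035 required, 131,035 in favor — approved.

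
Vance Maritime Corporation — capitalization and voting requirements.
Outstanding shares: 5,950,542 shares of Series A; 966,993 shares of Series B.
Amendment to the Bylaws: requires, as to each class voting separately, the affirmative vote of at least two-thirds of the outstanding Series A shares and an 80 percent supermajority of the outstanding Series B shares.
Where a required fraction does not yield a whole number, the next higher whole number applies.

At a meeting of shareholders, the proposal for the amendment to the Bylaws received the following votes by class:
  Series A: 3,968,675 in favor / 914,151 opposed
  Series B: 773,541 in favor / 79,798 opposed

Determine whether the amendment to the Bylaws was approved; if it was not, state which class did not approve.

Not approved — the Series B shares did not give the required vote.

Series A: 2/3 of 5950542 = 3967028; 3,967,028 required, 3,968,675 in favor — approved.
Series B: 4/5 of 966993 = 773594.40, rounded up to 773595; 773,595 required, 773,541 in favor — not approved.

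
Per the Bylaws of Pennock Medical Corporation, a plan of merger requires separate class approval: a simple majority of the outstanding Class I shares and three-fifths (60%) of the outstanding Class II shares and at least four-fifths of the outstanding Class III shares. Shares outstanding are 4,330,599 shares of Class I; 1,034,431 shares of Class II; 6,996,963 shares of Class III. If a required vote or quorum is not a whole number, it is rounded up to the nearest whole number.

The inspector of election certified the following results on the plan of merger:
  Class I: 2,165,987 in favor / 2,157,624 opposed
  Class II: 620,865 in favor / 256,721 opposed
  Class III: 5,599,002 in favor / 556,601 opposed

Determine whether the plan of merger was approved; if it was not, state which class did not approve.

Class I: a majority of 4330599 is 2165300; 2,165,300 required, 2,165,987 in favor — approved.
Class II: 3/5 of 1034431 = 620658.60, rounded up to 620659; 620,659 required, 620,865 in favor — approved.
Class III: 4/5 of 6996963 = 5597570.40, rounded up to 5597571; 5,597,571 required, 5,599,002 in favor — approved.

Approved — every class gave the required vote.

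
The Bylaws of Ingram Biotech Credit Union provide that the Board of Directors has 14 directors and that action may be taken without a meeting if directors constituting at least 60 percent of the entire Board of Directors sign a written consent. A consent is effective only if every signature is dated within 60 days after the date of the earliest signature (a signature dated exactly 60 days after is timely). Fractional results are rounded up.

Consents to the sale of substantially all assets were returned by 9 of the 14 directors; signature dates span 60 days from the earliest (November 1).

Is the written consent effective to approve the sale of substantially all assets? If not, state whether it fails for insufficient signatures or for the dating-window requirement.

Effective — both the signature and dating-window requirements are satisfied.

Signatures required: at least 60 percent of 14 — 3/5 of 14 = 8.40, rounded up to 9, so 9 needed; 9 signed. Sufficient.
Dating window: the latest signature is 60 days after the earliest; the limit is 60 days. Within the window.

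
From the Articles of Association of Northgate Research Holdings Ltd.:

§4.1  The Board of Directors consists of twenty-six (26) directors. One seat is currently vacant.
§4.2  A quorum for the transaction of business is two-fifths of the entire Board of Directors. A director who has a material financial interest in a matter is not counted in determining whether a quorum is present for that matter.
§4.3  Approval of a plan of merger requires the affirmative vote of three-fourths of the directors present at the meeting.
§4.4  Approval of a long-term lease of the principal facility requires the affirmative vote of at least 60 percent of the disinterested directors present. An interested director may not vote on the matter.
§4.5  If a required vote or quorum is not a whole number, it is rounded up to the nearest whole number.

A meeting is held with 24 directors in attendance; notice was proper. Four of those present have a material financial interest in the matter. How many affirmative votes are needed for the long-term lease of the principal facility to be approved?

12

The long-term lease of the principal facility requires three-fifths of the disinterested directors present (24 − 4 = 20).
3/5 of 20 = 12.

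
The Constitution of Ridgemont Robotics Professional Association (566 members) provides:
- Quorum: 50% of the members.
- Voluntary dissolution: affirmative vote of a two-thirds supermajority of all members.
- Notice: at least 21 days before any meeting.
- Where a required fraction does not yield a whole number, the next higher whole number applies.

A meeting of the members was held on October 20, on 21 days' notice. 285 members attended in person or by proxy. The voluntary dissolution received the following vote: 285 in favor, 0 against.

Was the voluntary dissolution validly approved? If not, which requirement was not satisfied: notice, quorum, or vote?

Invalid — vote requirement not satisfied.

Notice: 21 days given; 21 required. Satisfied.
Quorum: 50% of 566 = 283; 285 present. Satisfied.
Vote: requires two-thirds of all members (566); 2/3 of 566 = 377.33, rounded up to 378, so 378 needed; 285 in favor. Not satisfied.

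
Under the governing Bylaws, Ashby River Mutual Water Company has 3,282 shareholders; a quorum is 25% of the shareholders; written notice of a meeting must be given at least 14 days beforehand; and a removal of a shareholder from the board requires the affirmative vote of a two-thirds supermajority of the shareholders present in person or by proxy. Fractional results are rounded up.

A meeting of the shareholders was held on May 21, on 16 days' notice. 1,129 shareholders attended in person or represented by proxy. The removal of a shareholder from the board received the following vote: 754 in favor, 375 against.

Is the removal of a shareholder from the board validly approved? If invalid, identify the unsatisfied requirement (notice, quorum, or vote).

Valid — all requirements satisfied.

Notice: 16 days given; 14 required. Satisfied.
Quorum: 25% of 3,282 = 820.50, rounded up to 821; 1,129 present. Satisfied.
Vote: requires two-thirds of those present (1,129); 2/3 of 1129 = 752.67, rounded up to 753, so 753 needed; 754 in favor. Satisfied.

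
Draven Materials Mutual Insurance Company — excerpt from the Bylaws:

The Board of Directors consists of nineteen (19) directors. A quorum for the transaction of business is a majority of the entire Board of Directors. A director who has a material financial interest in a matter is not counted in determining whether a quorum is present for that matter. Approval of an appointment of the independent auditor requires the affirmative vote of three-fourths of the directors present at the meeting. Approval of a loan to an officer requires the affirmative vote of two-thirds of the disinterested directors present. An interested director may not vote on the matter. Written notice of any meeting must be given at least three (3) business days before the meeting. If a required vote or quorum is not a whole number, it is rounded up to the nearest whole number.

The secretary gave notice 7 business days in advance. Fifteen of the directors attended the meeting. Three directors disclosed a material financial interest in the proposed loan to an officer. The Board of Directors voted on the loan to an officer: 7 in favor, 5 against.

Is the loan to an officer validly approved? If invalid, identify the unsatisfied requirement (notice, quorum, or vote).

Notice: 7 business days given; 3 required (7 ≥ 3). Satisfied.
Quorum: 15 present, but the 3 interested directors do not count, leaving 12. Quorum is 10. Satisfied.
Vote: the loan to an officer requires two-thirds of the disinterested directors present (15 − 3 = 12). 2/3 of 12 = 8, so 8 affirmative votes are needed; 7 voted in favor. Not satisfied.

Invalid — vote requirement not satisfied.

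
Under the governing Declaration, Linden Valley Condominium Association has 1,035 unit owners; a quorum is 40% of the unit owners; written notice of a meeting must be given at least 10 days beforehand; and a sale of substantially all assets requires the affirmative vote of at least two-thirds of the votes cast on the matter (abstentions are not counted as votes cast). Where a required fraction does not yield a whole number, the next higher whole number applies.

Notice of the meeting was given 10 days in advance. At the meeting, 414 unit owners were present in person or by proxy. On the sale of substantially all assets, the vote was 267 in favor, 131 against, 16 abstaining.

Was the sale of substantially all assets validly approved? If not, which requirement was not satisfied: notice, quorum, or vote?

Valid — all requirements satisfied.

Notice: 10 days given; 10 required. Satisfied.
Quorum: 40% of 1,035 = 414; 414 present. Satisfied.
Vote: requires two-thirds of the votes cast (414 − 16 abstaining = 398); 2/3 of 398 = 265.33, rounded up to 266, so 266 needed; 267 in favor. Satisfied.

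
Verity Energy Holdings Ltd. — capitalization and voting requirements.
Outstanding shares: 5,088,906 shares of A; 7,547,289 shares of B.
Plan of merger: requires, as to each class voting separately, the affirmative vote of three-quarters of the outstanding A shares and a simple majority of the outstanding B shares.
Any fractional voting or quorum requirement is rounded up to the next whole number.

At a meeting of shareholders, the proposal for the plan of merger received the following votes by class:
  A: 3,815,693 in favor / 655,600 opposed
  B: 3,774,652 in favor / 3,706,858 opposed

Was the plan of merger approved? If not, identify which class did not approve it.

A: 3/4 of 5088906 = 3816679.50, rounded up to 3816680; 3,816,680 required, 3,815,693 in favor — not approved.
B: a majority of 7547289 is 3773645; 3,773,645 required, 3,774,652 in favor — approved.

Not approved — the A shares did not give the required vote.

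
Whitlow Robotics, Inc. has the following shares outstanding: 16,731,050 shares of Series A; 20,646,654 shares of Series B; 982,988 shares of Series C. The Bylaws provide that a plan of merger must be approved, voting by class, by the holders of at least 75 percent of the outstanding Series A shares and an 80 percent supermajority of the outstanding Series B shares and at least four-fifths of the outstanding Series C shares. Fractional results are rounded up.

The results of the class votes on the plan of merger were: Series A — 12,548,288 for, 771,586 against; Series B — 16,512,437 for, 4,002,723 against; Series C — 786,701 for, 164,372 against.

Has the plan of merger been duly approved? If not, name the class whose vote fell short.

Series A: 3/4 of 16731050 = 12548287.50, rounded up to 12548288; 12,548,288 required, 12,548,288 in favor — approved.
Series B: 4/5 of 20646654 = 16517323.20, rounded up to 16517324; 16,517,324 required, 16,512,437 in favor — not approved.
Series C: 4/5 of 982988 = 786390.40, rounded up to 786391; 786,391 required, 786,701 in favor — approved.

Not approved — the Series B shares did not give the required vote.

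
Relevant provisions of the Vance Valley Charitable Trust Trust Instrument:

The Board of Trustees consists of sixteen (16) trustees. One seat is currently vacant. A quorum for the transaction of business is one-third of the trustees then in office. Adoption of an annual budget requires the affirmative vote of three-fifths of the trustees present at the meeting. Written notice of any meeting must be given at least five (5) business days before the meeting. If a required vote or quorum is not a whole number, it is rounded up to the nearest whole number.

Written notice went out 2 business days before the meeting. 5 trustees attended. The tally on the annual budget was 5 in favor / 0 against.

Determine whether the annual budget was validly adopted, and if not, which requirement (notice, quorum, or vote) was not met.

Notice: 2 business days given; 5 required (2 < 5). Not satisfied.
Quorum: 5 present; quorum is 5. Satisfied.
Vote: the annual budget requires three-fifths of the trustees present (5). 3/5 of 5 = 3, so 3 affirmative votes are needed; 5 voted in favor. Satisfied.

Invalid — notice requirement not satisfied.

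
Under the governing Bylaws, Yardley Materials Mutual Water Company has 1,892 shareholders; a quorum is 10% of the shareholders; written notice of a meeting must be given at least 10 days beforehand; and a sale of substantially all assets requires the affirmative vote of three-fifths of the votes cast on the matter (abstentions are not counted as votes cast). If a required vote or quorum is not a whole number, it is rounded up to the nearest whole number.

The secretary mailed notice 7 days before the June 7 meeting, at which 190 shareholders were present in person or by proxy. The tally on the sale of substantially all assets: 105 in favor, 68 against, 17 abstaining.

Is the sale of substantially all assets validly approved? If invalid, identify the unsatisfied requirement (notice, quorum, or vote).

Notice: 7 days given; 10 required. Not satisfied.
Quorum: 10% of 1,892 = 189.20, rounded up to 190; 190 present. Satisfied.
Vote: requires three-fifths of the votes cast (190 − 17 abstaining = 173); 3/5 of 173 = 103.80, rounded up to 104, so 104 needed; 105 in favor. Satisfied.

Invalid — notice requirement not satisfied.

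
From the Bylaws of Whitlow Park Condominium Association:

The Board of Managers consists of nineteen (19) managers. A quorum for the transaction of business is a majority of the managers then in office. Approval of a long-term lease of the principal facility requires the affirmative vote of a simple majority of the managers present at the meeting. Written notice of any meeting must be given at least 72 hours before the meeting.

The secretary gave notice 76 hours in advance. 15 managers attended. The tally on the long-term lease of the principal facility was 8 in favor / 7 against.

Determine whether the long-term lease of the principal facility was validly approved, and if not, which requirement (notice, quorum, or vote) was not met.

Notice: 76 hours given; 72 required (76 ≥ 72). Satisfied.
Quorum: 15 present; quorum is 10. Satisfied.
Vote: the long-term lease of the principal facility requires a majority of the managers present (15). A majority of 15 is 8, so 8 affirmative votes are needed; 8 voted in favor. Satisfied.

Valid — all requirements satisfied.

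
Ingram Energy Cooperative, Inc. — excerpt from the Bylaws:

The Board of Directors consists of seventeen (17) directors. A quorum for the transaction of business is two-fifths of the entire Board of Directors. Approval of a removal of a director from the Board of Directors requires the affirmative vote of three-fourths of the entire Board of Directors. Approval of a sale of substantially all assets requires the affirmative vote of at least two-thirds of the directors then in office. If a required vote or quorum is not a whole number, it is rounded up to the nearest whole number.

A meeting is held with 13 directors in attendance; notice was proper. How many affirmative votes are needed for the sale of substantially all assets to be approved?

12

The sale of substantially all assets requires two-thirds of the directors then in office (17).
2/3 of 17 = 11.33, rounded up to 12.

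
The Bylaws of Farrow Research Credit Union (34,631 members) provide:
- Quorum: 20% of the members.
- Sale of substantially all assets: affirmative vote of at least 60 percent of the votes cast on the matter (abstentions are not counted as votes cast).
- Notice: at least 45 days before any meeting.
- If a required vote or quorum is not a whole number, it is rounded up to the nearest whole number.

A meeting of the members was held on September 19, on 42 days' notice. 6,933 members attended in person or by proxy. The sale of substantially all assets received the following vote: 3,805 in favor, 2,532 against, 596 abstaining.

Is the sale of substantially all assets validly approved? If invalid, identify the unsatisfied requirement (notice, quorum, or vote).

Notice: 42 days given; 45 required. Not satisfied.
Quorum: 20% of 34,631 = 6,926.20, rounded up to 6,927; 6,933 present. Satisfied.
Vote: requires three-fifths of the votes cast (6,933 − 596 abstaining = 6,337); 3/5 of 6337 = 3802.20, rounded up to 3803, so 3,803 needed; 3,805 in favor. Satisfied.

Invalid — notice requirement not satisfied.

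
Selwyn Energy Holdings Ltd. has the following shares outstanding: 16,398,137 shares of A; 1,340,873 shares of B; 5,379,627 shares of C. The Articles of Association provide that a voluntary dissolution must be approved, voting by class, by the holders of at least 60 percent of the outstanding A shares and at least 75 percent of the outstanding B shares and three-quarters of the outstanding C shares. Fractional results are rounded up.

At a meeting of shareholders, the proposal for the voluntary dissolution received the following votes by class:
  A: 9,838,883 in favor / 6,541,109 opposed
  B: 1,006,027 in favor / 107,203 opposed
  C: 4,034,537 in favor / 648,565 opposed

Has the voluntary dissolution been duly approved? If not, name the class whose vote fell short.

Not approved — the C shares did not give the required vote.

A: 3/5 of 16398137 = 9838882.20, rounded up to 9838883; 9,838,883 required, 9,838,883 in favor — approved.
B: 3/4 of 1340873 = 1005654.75, rounded up to 1005655; 1,005,655 required, 1,006,027 in favor — approved.
C: 3/4 of 5379627 = 4034720.25, rounded up to 4034721; 4,034,721 required, 4,034,537 in favor — not approved.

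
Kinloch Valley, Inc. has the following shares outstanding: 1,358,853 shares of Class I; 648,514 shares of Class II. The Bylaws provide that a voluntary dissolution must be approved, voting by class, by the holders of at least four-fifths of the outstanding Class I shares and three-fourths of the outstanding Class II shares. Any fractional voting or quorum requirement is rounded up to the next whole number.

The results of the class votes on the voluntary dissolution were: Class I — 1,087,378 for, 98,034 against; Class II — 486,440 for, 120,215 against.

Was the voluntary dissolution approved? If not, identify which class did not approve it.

Class I: 4/5 of 1358853 = 1087082.40, rounded up to 1087083; 1,087,083 required, 1,087,378 in favor — approved.
Class II: 3/4 of 648514 = 486385.50, rounded up to 486386; 486,386 required, 486,440 in favor — approved.

Approved — every class gave the required vote.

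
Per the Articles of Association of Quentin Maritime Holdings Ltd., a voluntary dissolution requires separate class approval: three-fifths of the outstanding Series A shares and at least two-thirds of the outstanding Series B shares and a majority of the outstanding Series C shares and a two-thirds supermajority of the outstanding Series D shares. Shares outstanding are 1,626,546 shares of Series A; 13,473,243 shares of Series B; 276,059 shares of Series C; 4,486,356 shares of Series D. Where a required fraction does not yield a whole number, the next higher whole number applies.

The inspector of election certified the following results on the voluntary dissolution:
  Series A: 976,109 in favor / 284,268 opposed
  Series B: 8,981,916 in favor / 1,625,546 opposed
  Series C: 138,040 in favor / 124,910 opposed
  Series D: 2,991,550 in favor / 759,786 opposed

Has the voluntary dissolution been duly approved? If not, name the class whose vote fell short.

Series A: 3/5 of 1626546 = 975927.60, rounded up to 975928; 975,928 required, 976,109 in favor — approved.
Series B: 2/3 of 13473243 = 8982162; 8,982,162 required, 8,981,916 in favor — not approved.
Series C: a majority of 276059 is 138030; 138,030 required, 138,040 in favor — approved.
Series D: 2/3 of 4486356 = 2990904; 2,990,904 required, 2,991,550 in favor — approved.

Not approved — the Series B shares did not give the required vote.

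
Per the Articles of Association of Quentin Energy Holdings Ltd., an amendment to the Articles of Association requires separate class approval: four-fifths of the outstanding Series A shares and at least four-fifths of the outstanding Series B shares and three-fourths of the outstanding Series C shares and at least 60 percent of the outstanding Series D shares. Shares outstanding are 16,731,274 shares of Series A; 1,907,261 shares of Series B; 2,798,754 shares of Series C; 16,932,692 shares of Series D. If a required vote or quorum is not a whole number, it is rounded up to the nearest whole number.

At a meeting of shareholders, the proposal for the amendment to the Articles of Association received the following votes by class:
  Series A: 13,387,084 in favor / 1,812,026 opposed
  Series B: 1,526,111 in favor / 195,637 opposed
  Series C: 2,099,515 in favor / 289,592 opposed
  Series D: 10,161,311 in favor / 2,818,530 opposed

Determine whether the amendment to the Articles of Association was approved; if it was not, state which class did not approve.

Approved — every class gave the required vote.

Series A: 4/5 of 16731274 = 13385019.20, rounded up to 13385020; 13,385,020 required, 13,387,084 in favor — approved.
Series B: 4/5 of 1907261 = 1525808.80, rounded up to 1525809; 1,525,809 required, 1,526,111 in favor — approved.
Series C: 3/4 of 2798754 = 2099065.50, rounded up to 2099066; 2,099,066 required, 2,099,515 in favor — approved.
Series D: 3/5 of 16932692 = 10159615.20, rounded up to 10159616; 10,159,616 required, 10,161,311 in favor — approved.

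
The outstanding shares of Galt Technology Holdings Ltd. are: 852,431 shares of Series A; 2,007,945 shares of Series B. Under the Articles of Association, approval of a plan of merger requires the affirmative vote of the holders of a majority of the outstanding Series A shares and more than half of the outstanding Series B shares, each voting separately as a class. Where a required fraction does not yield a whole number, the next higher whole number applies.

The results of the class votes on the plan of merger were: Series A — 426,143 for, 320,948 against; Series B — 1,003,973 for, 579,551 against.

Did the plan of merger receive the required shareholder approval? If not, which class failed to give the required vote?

Series A: a majority of 852431 is 426216; 426,216 required, 426,143 in favor — not approved.
Series B: a majority of 2007945 is 1003973; 1,003,973 required, 1,003,973 in favor — approved.

Not approved — the Series A shares did not give the required vote.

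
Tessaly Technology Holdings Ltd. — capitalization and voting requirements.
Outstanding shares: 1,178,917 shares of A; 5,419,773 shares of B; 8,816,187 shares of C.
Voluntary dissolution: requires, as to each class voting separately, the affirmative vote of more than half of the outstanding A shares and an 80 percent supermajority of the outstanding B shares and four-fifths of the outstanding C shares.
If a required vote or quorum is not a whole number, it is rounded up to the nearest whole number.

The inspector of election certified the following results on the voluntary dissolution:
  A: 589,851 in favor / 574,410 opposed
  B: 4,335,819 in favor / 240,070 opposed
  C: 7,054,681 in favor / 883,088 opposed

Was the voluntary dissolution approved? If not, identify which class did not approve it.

Approved — every class gave the required vote.

A: a majority of 1178917 is 589459; 589,459 required, 589,851 in favor — approved.
B: 4/5 of 5419773 = 4335818.40, rounded up to 4335819; 4,335,819 required, 4,335,819 in favor — approved.
C: 4/5 of 8816187 = 7052949.60, rounded up to 7052950; 7,052,950 required, 7,054,681 in favor — approved.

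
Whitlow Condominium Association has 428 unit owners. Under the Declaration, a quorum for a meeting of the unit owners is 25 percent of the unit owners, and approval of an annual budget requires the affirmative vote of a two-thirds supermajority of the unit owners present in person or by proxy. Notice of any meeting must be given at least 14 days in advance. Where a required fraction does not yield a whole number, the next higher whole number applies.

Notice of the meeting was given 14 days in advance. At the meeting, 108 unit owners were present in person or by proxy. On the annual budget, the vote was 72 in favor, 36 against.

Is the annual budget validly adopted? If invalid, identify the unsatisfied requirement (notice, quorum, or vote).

Notice: 14 days given; 14 required. Satisfied.
Quorum: 25% of 428 = 107; 108 present. Satisfied.
Vote: requires two-thirds of those present (108); 2/3 of 108 = 72, so 72 needed; 72 in favor. Satisfied.

Valid — all requirements satisfied.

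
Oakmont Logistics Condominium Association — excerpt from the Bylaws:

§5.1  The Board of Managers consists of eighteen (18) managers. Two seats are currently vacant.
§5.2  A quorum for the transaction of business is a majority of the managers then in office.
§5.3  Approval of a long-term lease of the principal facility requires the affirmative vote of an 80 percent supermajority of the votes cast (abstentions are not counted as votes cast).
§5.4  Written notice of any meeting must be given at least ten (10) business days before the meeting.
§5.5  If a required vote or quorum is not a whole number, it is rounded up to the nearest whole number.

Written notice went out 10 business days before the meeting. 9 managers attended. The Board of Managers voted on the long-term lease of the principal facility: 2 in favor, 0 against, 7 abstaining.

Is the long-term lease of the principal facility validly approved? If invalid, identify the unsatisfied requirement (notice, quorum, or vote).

Notice: 10 business days given; 10 required (10 ≥ 10). Satisfied.
Quorum: 9 present; quorum is 9. Satisfied.
Vote: the long-term lease of the principal facility requires four-fifths of the votes cast (9 present − 7 abstaining = 2). 4/5 of 2 = 1.60, rounded up to 2, so 2 affirmative votes are needed; 2 voted in favor. Satisfied.

Valid — all requirements satisfied.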